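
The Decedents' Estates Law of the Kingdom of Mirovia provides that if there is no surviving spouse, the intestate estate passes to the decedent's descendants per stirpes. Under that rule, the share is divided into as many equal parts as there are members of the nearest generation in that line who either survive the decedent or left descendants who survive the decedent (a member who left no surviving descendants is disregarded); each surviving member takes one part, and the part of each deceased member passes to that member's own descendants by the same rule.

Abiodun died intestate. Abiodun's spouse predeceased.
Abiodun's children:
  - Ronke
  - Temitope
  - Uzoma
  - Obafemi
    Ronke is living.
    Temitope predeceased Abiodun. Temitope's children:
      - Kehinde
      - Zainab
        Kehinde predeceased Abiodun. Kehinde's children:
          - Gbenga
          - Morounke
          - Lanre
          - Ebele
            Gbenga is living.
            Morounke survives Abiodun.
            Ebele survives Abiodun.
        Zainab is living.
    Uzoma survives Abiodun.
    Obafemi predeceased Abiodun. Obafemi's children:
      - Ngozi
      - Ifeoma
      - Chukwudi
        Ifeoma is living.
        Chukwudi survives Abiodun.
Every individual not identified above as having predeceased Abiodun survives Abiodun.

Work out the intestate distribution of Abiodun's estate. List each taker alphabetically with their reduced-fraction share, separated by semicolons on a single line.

Chukwudi 1/12; Ebele 1/32; Gbenga 1/32; Ifeoma 1/12; Lanre 1/32; Morounke 1/32; Ngozi 1/12; Ronke 1/4; Uzoma 1/4; Zainab 1/8

There is no surviving spouse, so the entire estate passes to Abiodun's descendants per stirpes.
The estate is divided into 4 equal shares of 1/4 among Ronke, Temitope, Uzoma, Obafemi.
Ronke is living and takes 1/4.
Temitope predeceased; the 1/4 allotted to Temitope's branch passes to Temitope's issue by representation.
The 1/4 is divided into 2 equal shares of 1/8 among Kehinde, Zainab.
Kehinde predeceased; the 1/8 allotted to Kehinde's branch passes to Kehinde's issue by representation.
The 1/8 is divided into 4 equal shares of 1/32 among Gbenga, Morounke, Lanre, Ebele.
Gbenga is living and takes 1/32.
Morounke is living and takes 1/32.
Lanre is living and takes 1/32.
Ebele is living and takes 1/32.
Zainab is living and takes 1/8.
Uzoma is living and takes 1/4.
Obafemi predeceased; the 1/4 allotted to Obafemi's branch passes to Obafemi's issue by representation.
The 1/4 is divided into 3 equal shares of 1/12 among Ngozi, Ifeoma, Chukwudi.
Ngozi is living and takes 1/12.
Ifeoma is living and takes 1/12.
Chukwudi is living and takes 1/12.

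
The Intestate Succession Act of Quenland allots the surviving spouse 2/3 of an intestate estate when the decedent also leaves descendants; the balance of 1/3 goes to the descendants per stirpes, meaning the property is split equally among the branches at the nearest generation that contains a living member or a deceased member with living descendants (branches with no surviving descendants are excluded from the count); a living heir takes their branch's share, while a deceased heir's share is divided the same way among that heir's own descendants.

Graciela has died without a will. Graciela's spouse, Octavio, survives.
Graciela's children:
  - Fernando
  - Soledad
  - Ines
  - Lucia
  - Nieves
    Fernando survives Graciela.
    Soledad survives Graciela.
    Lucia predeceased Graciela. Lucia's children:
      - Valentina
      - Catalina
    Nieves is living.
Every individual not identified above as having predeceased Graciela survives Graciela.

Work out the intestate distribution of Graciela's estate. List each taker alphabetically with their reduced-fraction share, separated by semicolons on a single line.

Octavio, as surviving spouse, takes 2/3.
The remaining 1/3 passes to Graciela's descendants per stirpes.
The 1/3 is divided into 5 equal shares of 1/15 among Fernando, Soledad, Ines, Lucia, Nieves.
Fernando is living and takes 1/15.
Soledad is living and takes 1/15.
Ines is living and takes 1/15.
Lucia predeceased; the 1/15 allotted to Lucia's branch passes to Lucia's issue by representation.
The 1/15 is divided into 2 equal shares of 1/30 among Valentina, Catalina.
Valentina is living and takes 1/30.
Catalina is living and takes 1/30.
Nieves is living and takes 1/15.

Catalina 1/30; Fernando 1/15; Ines 1/15; Nieves 1/15; Octavio 2/3; Soledad 1/15; Valentina 1/30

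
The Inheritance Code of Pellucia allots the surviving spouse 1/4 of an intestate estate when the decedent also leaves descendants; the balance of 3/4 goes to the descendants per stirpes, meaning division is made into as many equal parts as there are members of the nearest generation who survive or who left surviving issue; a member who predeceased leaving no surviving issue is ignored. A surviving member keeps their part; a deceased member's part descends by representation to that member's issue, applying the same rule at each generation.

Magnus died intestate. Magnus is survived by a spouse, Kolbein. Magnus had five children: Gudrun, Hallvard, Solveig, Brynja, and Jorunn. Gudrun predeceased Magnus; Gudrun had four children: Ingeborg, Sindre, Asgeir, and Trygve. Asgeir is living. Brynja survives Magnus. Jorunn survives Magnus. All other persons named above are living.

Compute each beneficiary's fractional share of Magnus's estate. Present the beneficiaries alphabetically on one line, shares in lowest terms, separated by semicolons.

Asgeir 3/80; Brynja 3/20; Hallvard 3/20; Ingeborg 3/80; Jorunn 3/20; Kolbein 1/4; Sindre 3/80; Solveig 3/20; Trygve 3/80

Kolbein, as surviving spouse, takes 1/4.
The remaining 3/4 passes to Magnus's descendants per stirpes.
The 3/4 is divided into 5 equal shares of 3/20 among Gudrun, Hallvard, Solveig, Brynja, Jorunn.
Gudrun predeceased; the 3/20 allotted to Gudrun's branch passes to Gudrun's issue by representation.
The 3/20 is divided into 4 equal shares of 3/80 among Ingeborg, Sindre, Asgeir, Trygve.
Ingeborg is living and takes 3/80.
Sindre is living and takes 3/80.
Asgeir is living and takes 3/80.
Trygve is living and takes 3/80.
Hallvard is living and takes 3/20.
Solveig is living and takes 3/20.
Brynja is living and takes 3/20.
Jorunn is living and takes 3/20.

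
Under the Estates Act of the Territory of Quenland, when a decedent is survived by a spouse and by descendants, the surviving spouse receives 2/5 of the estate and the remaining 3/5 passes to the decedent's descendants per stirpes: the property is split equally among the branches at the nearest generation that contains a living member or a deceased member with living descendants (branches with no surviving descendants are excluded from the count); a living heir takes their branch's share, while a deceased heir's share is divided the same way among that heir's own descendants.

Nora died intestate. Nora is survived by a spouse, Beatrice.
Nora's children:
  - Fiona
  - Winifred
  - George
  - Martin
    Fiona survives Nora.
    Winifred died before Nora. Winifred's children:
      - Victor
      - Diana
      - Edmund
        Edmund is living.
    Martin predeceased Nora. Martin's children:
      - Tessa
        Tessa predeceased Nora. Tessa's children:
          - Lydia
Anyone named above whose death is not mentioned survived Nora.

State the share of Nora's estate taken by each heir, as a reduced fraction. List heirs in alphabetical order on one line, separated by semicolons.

Beatrice 2/5; Diana 1/20; Edmund 1/20; Fiona 3/20; George 3/20; Lydia 3/20; Victor 1/20

Beatrice, as surviving spouse, takes 2/5.
The remaining 3/5 passes to Nora's descendants per stirpes.
The 3/5 is divided into 4 equal shares of 3/20 among Fiona, Winifred, George, Martin.
Fiona is living and takes 3/20.
Winifred predeceased; the 3/20 allotted to Winifred's branch passes to Winifred's issue by representation.
The 3/20 is divided into 3 equal shares of 1/20 among Victor, Diana, Edmund.
Victor is living and takes 1/20.
Diana is living and takes 1/20.
Edmund is living and takes 1/20.
George is living and takes 3/20.
Martin predeceased; the 3/20 allotted to Martin's branch passes to Martin's issue by representation.
Tessa's line is the sole branch at this level, so the full 3/20 passes to Tessa's issue by representation.
Lydia is the sole taker at this level and receives the full 3/20.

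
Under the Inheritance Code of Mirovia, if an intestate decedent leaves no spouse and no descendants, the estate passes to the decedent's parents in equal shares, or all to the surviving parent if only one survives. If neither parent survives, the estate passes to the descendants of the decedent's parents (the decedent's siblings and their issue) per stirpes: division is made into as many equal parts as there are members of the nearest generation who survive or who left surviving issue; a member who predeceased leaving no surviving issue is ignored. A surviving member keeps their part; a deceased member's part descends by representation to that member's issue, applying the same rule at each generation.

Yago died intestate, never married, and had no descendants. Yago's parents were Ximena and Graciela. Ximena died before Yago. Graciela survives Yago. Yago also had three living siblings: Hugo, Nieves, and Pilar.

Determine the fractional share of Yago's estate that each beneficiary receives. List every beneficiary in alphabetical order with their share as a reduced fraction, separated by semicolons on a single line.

Graciela 1

Only one parent, Graciela, survives, so Graciela takes the entire estate. The siblings take nothing because a surviving parent has priority.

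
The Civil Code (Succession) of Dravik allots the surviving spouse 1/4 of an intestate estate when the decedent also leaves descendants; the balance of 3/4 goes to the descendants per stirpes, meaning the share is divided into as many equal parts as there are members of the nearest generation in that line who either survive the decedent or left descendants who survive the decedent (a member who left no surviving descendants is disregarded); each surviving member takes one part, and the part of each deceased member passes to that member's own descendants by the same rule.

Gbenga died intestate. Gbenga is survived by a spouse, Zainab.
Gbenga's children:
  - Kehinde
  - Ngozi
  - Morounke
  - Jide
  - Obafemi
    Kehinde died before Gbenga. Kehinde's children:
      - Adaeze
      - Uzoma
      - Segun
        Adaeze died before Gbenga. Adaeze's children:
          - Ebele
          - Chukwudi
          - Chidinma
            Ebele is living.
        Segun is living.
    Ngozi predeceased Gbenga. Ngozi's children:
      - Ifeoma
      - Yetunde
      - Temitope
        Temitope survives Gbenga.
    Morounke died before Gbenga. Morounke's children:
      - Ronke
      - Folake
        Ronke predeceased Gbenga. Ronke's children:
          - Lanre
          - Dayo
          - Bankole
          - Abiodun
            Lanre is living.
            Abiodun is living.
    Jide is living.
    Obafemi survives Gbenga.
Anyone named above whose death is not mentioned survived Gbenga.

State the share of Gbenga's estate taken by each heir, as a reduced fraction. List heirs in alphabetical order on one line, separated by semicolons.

Abiodun 3/160; Bankole 3/160; Chidinma 1/60; Chukwudi 1/60; Dayo 3/160; Ebele 1/60; Folake 3/40; Ifeoma 1/20; Jide 3/20; Lanre 3/160; Obafemi 3/20; Segun 1/20; Temitope 1/20; Uzoma 1/20; Yetunde 1/20; Zainab 1/4

Zainab, as surviving spouse, takes 1/4.
The remaining 3/4 passes to Gbenga's descendants per stirpes.
The 3/4 is divided into 5 equal shares of 3/20 among Kehinde, Ngozi, Morounke, Jide, Obafemi.
Kehinde predeceased; the 3/20 allotted to Kehinde's branch passes to Kehinde's issue by representation.
The 3/20 is divided into 3 equal shares of 1/20 among Adaeze, Uzoma, Segun.
Adaeze predeceased; the 1/20 allotted to Adaeze's branch passes to Adaeze's issue by representation.
The 1/20 is divided into 3 equal shares of 1/60 among Ebele, Chukwudi, Chidinma.
Ebele is living and takes 1/60.
Chukwudi is living and takes 1/60.
Chidinma is living and takes 1/60.
Uzoma is living and takes 1/20.
Segun is living and takes 1/20.
Ngozi predeceased; the 3/20 allotted to Ngozi's branch passes to Ngozi's issue by representation.
The 3/20 is divided into 3 equal shares of 1/20 among Ifeoma, Yetunde, Temitope.
Ifeoma is living and takes 1/20.
Yetunde is living and takes 1/20.
Temitope is living and takes 1/20.
Morounke predeceased; the 3/20 allotted to Morounke's branch passes to Morounke's issue by representation.
The 3/20 is divided into 2 equal shares of 3/40 among Ronke, Folake.
Ronke predeceased; the 3/40 allotted to Ronke's branch passes to Ronke's issue by representation.
The 3/40 is divided into 4 equal shares of 3/160 among Lanre, Dayo, Bankole, Abiodun.
Lanre is living and takes 3/160.
Dayo is living and takes 3/160.
Bankole is living and takes 3/160.
Abiodun is living and takes 3/160.
Folake is living and takes 3/40.
Jide is living and takes 3/20.
Obafemi is living and takes 3/20.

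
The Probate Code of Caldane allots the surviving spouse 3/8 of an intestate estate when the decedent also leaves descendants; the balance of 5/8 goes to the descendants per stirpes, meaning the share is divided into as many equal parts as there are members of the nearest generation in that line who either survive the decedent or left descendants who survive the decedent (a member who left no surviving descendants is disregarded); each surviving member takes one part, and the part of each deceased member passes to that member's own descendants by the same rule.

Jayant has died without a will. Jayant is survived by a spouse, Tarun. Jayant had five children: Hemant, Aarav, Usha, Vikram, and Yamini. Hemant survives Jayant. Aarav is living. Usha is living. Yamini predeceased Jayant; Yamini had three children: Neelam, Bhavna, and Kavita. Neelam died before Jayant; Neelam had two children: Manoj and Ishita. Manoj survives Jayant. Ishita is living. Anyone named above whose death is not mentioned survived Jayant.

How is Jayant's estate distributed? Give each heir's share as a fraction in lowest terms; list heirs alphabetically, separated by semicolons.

Tarun, as surviving spouse, takes 3/8.
The remaining 5/8 passes to Jayant's descendants per stirpes.
The 5/8 is divided into 5 equal shares of 1/8 among Hemant, Aarav, Usha, Vikram, Yamini.
Hemant is living and takes 1/8.
Aarav is living and takes 1/8.
Usha is living and takes 1/8.
Vikram is living and takes 1/8.
Yamini predeceased; the 1/8 allotted to Yamini's branch passes to Yamini's issue by representation.
The 1/8 is divided into 3 equal shares of 1/24 among Neelam, Bhavna, Kavita.
Neelam predeceased; the 1/24 allotted to Neelam's branch passes to Neelam's issue by representation.
The 1/24 is divided into 2 equal shares of 1/48 among Manoj, Ishita.
Manoj is living and takes 1/48.
Ishita is living and takes 1/48.
Bhavna is living and takes 1/24.
Kavita is living and takes 1/24.

Aarav 1/8; Bhavna 1/24; Hemant 1/8; Ishita 1/48; Kavita 1/24; Manoj 1/48; Tarun 3/8; Usha 1/8; Vikram 1/8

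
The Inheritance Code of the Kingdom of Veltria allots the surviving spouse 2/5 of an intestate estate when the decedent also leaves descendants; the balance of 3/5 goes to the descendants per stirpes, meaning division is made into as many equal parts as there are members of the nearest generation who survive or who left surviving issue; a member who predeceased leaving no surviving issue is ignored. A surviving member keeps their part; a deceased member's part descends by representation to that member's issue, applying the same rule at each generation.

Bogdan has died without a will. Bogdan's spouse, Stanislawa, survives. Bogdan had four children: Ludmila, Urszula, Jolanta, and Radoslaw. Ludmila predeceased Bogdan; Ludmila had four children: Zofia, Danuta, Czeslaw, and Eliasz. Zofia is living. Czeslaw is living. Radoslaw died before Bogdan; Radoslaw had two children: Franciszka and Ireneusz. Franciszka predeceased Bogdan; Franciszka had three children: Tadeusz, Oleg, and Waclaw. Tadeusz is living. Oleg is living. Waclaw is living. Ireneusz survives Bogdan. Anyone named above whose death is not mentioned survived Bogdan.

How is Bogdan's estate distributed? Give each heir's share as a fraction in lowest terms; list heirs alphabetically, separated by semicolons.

Czeslaw 3/80; Danuta 3/80; Eliasz 3/80; Ireneusz 3/40; Jolanta 3/20; Oleg 1/40; Stanislawa 2/5; Tadeusz 1/40; Urszula 3/20; Waclaw 1/40; Zofia 3/80

Stanislawa, as surviving spouse, takes 2/5.
The remaining 3/5 passes to Bogdan's descendants per stirpes.
The 3/5 is divided into 4 equal shares of 3/20 among Ludmila, Urszula, Jolanta, Radoslaw.
Ludmila predeceased; the 3/20 allotted to Ludmila's branch passes to Ludmila's issue by representation.
The 3/20 is divided into 4 equal shares of 3/80 among Zofia, Danuta, Czeslaw, Eliasz.
Zofia is living and takes 3/80.
Danuta is living and takes 3/80.
Czeslaw is living and takes 3/80.
Eliasz is living and takes 3/80.
Urszula is living and takes 3/20.
Jolanta is living and takes 3/20.
Radoslaw predeceased; the 3/20 allotted to Radoslaw's branch passes to Radoslaw's issue by representation.
The 3/20 is divided into 2 equal shares of 3/40 among Franciszka, Ireneusz.
Franciszka predeceased; the 3/40 allotted to Franciszka's branch passes to Franciszka's issue by representation.
The 3/40 is divided into 3 equal shares of 1/40 among Tadeusz, Oleg, Waclaw.
Tadeusz is living and takes 1/40.
Oleg is living and takes 1/40.
Waclaw is living and takes 1/40.
Ireneusz is living and takes 3/40.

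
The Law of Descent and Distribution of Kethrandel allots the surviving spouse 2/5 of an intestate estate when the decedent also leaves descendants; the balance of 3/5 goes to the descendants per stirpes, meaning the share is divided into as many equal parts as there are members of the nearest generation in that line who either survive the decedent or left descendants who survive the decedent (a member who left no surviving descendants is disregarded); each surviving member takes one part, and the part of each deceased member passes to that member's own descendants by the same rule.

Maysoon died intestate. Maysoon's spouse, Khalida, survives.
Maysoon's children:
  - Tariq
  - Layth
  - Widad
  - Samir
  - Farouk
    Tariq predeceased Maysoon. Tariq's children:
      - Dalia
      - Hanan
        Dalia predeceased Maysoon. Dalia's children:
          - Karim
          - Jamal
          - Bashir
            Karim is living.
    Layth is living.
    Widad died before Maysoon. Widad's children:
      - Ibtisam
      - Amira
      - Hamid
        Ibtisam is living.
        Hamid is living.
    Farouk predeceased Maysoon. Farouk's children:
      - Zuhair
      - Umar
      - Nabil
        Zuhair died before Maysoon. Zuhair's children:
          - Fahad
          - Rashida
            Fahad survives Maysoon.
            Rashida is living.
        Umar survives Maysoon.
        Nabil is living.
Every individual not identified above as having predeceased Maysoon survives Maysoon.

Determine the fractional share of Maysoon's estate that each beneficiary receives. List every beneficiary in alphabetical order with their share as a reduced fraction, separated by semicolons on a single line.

Amira 1/25; Bashir 1/50; Fahad 1/50; Hamid 1/25; Hanan 3/50; Ibtisam 1/25; Jamal 1/50; Karim 1/50; Khalida 2/5; Layth 3/25; Nabil 1/25; Rashida 1/50; Samir 3/25; Umar 1/25

Khalida, as surviving spouse, takes 2/5.
The remaining 3/5 passes to Maysoon's descendants per stirpes.
The 3/5 is divided into 5 equal shares of 3/25 among Tariq, Layth, Widad, Samir, Farouk.
Tariq predeceased; the 3/25 allotted to Tariq's branch passes to Tariq's issue by representation.
The 3/25 is divided into 2 equal shares of 3/50 among Dalia, Hanan.
Dalia predeceased; the 3/50 allotted to Dalia's branch passes to Dalia's issue by representation.
The 3/50 is divided into 3 equal shares of 1/50 among Karim, Jamal, Bashir.
Karim is living and takes 1/50.
Jamal is living and takes 1/50.
Bashir is living and takes 1/50.
Hanan is living and takes 3/50.
Layth is living and takes 3/25.
Widad predeceased; the 3/25 allotted to Widad's branch passes to Widad's issue by representation.
The 3/25 is divided into 3 equal shares of 1/25 among Ibtisam, Amira, Hamid.
Ibtisam is living and takes 1/25.
Amira is living and takes 1/25.
Hamid is living and takes 1/25.
Samir is living and takes 3/25.
Farouk predeceased; the 3/25 allotted to Farouk's branch passes to Farouk's issue by representation.
The 3/25 is divided into 3 equal shares of 1/25 among Zuhair, Umar, Nabil.
Zuhair predeceased; the 1/25 allotted to Zuhair's branch passes to Zuhair's issue by representation.
The 1/25 is divided into 2 equal shares of 1/50 among Fahad, Rashida.
Fahad is living and takes 1/50.
Rashida is living and takes 1/50.
Umar is living and takes 1/25.
Nabil is living and takes 1/25.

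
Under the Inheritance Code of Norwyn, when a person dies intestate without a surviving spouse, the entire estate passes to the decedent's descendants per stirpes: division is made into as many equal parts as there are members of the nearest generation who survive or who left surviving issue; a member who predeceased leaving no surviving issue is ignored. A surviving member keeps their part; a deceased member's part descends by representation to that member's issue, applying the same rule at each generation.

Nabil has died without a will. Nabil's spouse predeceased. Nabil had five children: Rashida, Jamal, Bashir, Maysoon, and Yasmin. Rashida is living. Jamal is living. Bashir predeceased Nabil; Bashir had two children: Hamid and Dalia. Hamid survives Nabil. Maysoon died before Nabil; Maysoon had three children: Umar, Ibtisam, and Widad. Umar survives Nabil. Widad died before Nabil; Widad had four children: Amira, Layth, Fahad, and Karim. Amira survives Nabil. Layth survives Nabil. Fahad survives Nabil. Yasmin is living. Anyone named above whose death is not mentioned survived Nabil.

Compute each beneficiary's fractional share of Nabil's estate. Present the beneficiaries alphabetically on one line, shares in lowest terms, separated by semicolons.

Amira 1/60; Dalia 1/10; Fahad 1/60; Hamid 1/10; Ibtisam 1/15; Jamal 1/5; Karim 1/60; Layth 1/60; Rashida 1/5; Umar 1/15; Yasmin 1/5

There is no surviving spouse, so the entire estate passes to Nabil's descendants per stirpes.
The estate is divided into 5 equal shares of 1/5 among Rashida, Jamal, Bashir, Maysoon, Yasmin.
Rashida is living and takes 1/5.
Jamal is living and takes 1/5.
Bashir predeceased; the 1/5 allotted to Bashir's branch passes to Bashir's issue by representation.
The 1/5 is divided into 2 equal shares of 1/10 among Hamid, Dalia.
Hamid is living and takes 1/10.
Dalia is living and takes 1/10.
Maysoon predeceased; the 1/5 allotted to Maysoon's branch passes to Maysoon's issue by representation.
The 1/5 is divided into 3 equal shares of 1/15 among Umar, Ibtisam, Widad.
Umar is living and takes 1/15.
Ibtisam is living and takes 1/15.
Widad predeceased; the 1/15 allotted to Widad's branch passes to Widad's issue by representation.
The 1/15 is divided into 4 equal shares of 1/60 among Amira, Layth, Fahad, Karim.
Amira is living and takes 1/60.
Layth is living and takes 1/60.
Fahad is living and takes 1/60.
Karim is living and takes 1/60.
Yasmin is living and takes 1/5.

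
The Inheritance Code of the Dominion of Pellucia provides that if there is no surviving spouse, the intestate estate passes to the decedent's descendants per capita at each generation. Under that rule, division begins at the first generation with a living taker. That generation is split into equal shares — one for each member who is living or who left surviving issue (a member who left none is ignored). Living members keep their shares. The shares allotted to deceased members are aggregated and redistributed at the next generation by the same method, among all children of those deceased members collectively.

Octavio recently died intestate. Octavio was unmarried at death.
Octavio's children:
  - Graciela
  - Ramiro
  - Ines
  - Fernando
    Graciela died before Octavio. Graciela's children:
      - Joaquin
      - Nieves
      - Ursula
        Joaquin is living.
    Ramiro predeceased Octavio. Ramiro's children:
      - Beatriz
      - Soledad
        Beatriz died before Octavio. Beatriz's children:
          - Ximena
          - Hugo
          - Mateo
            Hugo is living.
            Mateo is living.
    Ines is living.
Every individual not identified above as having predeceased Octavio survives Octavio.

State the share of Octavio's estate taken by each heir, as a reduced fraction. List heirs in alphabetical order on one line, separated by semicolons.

There is no surviving spouse, so the entire estate passes to Octavio's descendants per capita at each generation.
At generation 1 (Graciela, Ramiro, Ines, Fernando) there are 4 shares of (1)/4 = 1/4 each.
Living: Ines and Fernando — each takes 1/4.
Deceased: Graciela and Ramiro. Their combined 1/2 is pooled and carried to generation 2.
At generation 2 (Joaquin, Nieves, Ursula, Beatriz, Soledad) there are 5 shares of (1/2)/5 = 1/10 each.
Living: Joaquin, Nieves, Ursula, and Soledad — each takes 1/10.
Deceased: Beatriz. That 1/10 share is carried to generation 3.
At generation 3 (Ximena, Hugo, Mateo) there are 3 shares of (1/10)/3 = 1/30 each.
Living: Ximena, Hugo, and Mateo — each takes 1/30.

Fernando 1/4; Hugo 1/30; Ines 1/4; Joaquin 1/10; Mateo 1/30; Nieves 1/10; Soledad 1/10; Ursula 1/10; Ximena 1/30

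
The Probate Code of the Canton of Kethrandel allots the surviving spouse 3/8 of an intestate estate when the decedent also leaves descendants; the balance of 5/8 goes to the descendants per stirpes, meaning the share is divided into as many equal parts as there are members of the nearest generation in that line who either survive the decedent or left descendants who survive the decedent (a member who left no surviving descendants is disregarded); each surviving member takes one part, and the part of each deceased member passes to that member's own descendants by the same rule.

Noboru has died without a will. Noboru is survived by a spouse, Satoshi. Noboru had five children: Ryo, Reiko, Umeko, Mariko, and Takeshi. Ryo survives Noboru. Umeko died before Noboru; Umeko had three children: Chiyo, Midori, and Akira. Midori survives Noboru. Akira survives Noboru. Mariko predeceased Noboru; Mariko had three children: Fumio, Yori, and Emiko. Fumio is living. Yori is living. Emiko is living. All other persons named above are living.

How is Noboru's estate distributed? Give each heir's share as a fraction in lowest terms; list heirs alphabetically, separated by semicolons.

Satoshi, as surviving spouse, takes 3/8.
The remaining 5/8 passes to Noboru's descendants per stirpes.
The 5/8 is divided into 5 equal shares of 1/8 among Ryo, Reiko, Umeko, Mariko, Takeshi.
Ryo is living and takes 1/8.
Reiko is living and takes 1/8.
Umeko predeceased; the 1/8 allotted to Umeko's branch passes to Umeko's issue by representation.
The 1/8 is divided into 3 equal shares of 1/24 among Chiyo, Midori, Akira.
Chiyo is living and takes 1/24.
Midori is living and takes 1/24.
Akira is living and takes 1/24.
Mariko predeceased; the 1/8 allotted to Mariko's branch passes to Mariko's issue by representation.
The 1/8 is divided into 3 equal shares of 1/24 among Fumio, Yori, Emiko.
Fumio is living and takes 1/24.
Yori is living and takes 1/24.
Emiko is living and takes 1/24.
Takeshi is living and takes 1/8.

Akira 1/24; Chiyo 1/24; Emiko 1/24; Fumio 1/24; Midori 1/24; Reiko 1/8; Ryo 1/8; Satoshi 3/8; Takeshi 1/8; Yori 1/24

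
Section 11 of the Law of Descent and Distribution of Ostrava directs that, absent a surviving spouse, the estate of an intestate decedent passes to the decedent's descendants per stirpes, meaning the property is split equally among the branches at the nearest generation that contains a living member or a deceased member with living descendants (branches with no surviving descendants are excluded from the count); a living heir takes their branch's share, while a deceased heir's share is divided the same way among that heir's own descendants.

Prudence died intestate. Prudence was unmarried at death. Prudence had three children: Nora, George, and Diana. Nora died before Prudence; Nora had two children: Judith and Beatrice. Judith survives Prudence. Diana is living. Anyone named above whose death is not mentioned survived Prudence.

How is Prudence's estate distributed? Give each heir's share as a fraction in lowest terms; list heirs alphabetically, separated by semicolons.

There is no surviving spouse, so the entire estate passes to Prudence's descendants per stirpes.
The estate is divided into 3 equal shares of 1/3 among Nora, George, Diana.
Nora predeceased; the 1/3 allotted to Nora's branch passes to Nora's issue by representation.
The 1/3 is divided into 2 equal shares of 1/6 among Judith, Beatrice.
Judith is living and takes 1/6.
Beatrice is living and takes 1/6.
George is living and takes 1/3.
Diana is living and takes 1/3.

Beatrice 1/6; Diana 1/3; George 1/3; Judith 1/6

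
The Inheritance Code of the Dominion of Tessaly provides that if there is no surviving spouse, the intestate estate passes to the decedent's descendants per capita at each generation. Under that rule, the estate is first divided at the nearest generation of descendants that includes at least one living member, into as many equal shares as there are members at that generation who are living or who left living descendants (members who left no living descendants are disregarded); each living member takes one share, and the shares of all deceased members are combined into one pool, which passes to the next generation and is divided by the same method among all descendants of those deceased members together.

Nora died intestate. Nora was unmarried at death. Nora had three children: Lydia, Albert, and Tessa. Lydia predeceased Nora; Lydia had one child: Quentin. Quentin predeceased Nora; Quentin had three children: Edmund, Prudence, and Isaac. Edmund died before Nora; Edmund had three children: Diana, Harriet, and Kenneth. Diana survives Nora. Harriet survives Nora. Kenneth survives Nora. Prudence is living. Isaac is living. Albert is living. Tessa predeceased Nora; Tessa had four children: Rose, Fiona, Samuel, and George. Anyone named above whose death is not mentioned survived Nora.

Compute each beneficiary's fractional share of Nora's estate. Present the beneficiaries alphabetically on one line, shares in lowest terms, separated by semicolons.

There is no surviving spouse, so the entire estate passes to Nora's descendants per capita at each generation.
At generation 1 (Lydia, Albert, Tessa) there are 3 shares of (1)/3 = 1/3 each.
Living: Albert — each takes 1/3.
Deceased: Lydia and Tessa. Their combined 2/3 is pooled and carried to generation 2.
At generation 2 (Quentin, Rose, Fiona, Samuel, George) there are 5 shares of (2/3)/5 = 2/15 each.
Living: Rose, Fiona, Samuel, and George — each takes 2/15.
Deceased: Quentin. That 2/15 share is carried to generation 3.
At generation 3 (Edmund, Prudence, Isaac) there are 3 shares of (2/15)/3 = 2/45 each.
Living: Prudence and Isaac — each takes 2/45.
Deceased: Edmund. That 2/45 share is carried to generation 4.
At generation 4 (Diana, Harriet, Kenneth) there are 3 shares of (2/45)/3 = 2/135 each.
Living: Diana, Harriet, and Kenneth — each takes 2/135.

Albert 1/3; Diana 2/135; Fiona 2/15; George 2/15; Harriet 2/135; Isaac 2/45; Kenneth 2/135; Prudence 2/45; Rose 2/15; Samuel 2/15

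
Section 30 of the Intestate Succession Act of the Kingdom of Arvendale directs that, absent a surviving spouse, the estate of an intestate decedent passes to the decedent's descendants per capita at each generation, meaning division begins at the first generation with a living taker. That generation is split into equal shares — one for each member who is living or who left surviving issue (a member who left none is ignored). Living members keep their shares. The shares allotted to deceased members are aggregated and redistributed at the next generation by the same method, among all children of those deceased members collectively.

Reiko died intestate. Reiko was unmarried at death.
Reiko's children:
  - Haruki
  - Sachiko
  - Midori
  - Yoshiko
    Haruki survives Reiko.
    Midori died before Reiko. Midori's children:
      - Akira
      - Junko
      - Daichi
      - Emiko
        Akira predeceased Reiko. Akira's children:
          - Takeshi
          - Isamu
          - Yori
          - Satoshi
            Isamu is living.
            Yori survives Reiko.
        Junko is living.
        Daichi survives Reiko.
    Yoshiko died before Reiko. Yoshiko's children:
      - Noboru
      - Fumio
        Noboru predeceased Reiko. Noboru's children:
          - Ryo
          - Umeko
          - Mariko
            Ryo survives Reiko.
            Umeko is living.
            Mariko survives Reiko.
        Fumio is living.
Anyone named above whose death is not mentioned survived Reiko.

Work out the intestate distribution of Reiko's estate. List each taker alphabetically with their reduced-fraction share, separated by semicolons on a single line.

There is no surviving spouse, so the entire estate passes to Reiko's descendants per capita at each generation.
At generation 1 (Haruki, Sachiko, Midori, Yoshiko) there are 4 shares of (1)/4 = 1/4 each.
Living: Haruki and Sachiko — each takes 1/4.
Deceased: Midori and Yoshiko. Their combined 1/2 is pooled and carried to generation 2.
At generation 2 (Akira, Junko, Daichi, Emiko, Noboru, Fumio) there are 6 shares of (1/2)/6 = 1/12 each.
Living: Junko, Daichi, Emiko, and Fumio — each takes 1/12.
Deceased: Akira and Noboru. Their combined 1/6 is pooled and carried to generation 3.
At generation 3 (Takeshi, Isamu, Yori, Satoshi, Ryo, Umeko, Mariko) there are 7 shares of (1/6)/7 = 1/42 each.
Living: Takeshi, Isamu, Yori, Satoshi, Ryo, Umeko, and Mariko — each takes 1/42.

Daichi 1/12; Emiko 1/12; Fumio 1/12; Haruki 1/4; Isamu 1/42; Junko 1/12; Mariko 1/42; Ryo 1/42; Sachiko 1/4; Satoshi 1/42; Takeshi 1/42; Umeko 1/42; Yori 1/42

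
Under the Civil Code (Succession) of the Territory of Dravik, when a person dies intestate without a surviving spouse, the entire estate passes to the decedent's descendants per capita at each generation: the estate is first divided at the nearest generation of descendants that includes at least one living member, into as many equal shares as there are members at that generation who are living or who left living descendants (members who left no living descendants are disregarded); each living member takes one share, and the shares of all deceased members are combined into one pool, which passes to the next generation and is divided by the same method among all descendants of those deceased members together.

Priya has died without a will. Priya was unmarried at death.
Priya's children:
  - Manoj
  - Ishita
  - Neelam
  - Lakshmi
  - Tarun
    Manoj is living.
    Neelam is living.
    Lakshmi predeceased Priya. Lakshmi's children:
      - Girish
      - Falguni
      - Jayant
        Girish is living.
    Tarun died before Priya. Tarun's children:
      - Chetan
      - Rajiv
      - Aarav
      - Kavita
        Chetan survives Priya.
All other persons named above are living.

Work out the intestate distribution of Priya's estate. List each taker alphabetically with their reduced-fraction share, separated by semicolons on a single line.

There is no surviving spouse, so the entire estate passes to Priya's descendants per capita at each generation.
At generation 1 (Manoj, Ishita, Neelam, Lakshmi, Tarun) there are 5 shares of (1)/5 = 1/5 each.
Living: Manoj, Ishita, and Neelam — each takes 1/5.
Deceased: Lakshmi and Tarun. Their combined 2/5 is pooled and carried to generation 2.
At generation 2 (Girish, Falguni, Jayant, Chetan, Rajiv, Aarav, Kavita) there are 7 shares of (2/5)/7 = 2/35 each.
Living: Girish, Falguni, Jayant, Chetan, Rajiv, Aarav, and Kavita — each takes 2/35.

Aarav 2/35; Chetan 2/35; Falguni 2/35; Girish 2/35; Ishita 1/5; Jayant 2/35; Kavita 2/35; Manoj 1/5; Neelam 1/5; Rajiv 2/35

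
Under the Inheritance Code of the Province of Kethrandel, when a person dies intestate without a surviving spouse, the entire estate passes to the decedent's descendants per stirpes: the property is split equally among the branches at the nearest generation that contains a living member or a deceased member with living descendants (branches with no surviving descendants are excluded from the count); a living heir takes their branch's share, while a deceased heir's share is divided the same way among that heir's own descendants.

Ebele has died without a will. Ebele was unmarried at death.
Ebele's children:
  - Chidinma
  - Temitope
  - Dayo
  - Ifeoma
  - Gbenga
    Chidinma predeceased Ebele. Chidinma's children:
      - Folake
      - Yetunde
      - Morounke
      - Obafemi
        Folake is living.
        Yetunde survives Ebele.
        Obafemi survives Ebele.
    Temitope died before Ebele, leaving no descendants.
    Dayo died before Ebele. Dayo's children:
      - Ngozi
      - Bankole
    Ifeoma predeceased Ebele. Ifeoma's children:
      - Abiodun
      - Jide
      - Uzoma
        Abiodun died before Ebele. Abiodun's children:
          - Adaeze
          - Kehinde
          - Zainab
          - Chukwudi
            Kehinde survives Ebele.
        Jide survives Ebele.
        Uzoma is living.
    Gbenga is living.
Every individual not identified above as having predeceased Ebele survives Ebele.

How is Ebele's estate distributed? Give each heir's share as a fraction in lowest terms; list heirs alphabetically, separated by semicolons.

There is no surviving spouse, so the entire estate passes to Ebele's descendants per stirpes.
Temitope left no surviving issue, so that branch lapses and is disregarded.
The estate is divided into 4 equal shares of 1/4 among Chidinma, Dayo, Ifeoma, Gbenga.
Chidinma predeceased; the 1/4 allotted to Chidinma's branch passes to Chidinma's issue by representation.
The 1/4 is divided into 4 equal shares of 1/16 among Folake, Yetunde, Morounke, Obafemi.
Folake is living and takes 1/16.
Yetunde is living and takes 1/16.
Morounke is living and takes 1/16.
Obafemi is living and takes 1/16.
Dayo predeceased; the 1/4 allotted to Dayo's branch passes to Dayo's issue by representation.
The 1/4 is divided into 2 equal shares of 1/8 among Ngozi, Bankole.
Ngozi is living and takes 1/8.
Bankole is living and takes 1/8.
Ifeoma predeceased; the 1/4 allotted to Ifeoma's branch passes to Ifeoma's issue by representation.
The 1/4 is divided into 3 equal shares of 1/12 among Abiodun, Jide, Uzoma.
Abiodun predeceased; the 1/12 allotted to Abiodun's branch passes to Abiodun's issue by representation.
The 1/12 is divided into 4 equal shares of 1/48 among Adaeze, Kehinde, Zainab, Chukwudi.
Adaeze is living and takes 1/48.
Kehinde is living and takes 1/48.
Zainab is living and takes 1/48.
Chukwudi is living and takes 1/48.
Jide is living and takes 1/12.
Uzoma is living and takes 1/12.
Gbenga is living and takes 1/4.

Adaeze 1/48; Bankole 1/8; Chukwudi 1/48; Folake 1/16; Gbenga 1/4; Jide 1/12; Kehinde 1/48; Morounke 1/16; Ngozi 1/8; Obafemi 1/16; Uzoma 1/12; Yetunde 1/16; Zainab 1/48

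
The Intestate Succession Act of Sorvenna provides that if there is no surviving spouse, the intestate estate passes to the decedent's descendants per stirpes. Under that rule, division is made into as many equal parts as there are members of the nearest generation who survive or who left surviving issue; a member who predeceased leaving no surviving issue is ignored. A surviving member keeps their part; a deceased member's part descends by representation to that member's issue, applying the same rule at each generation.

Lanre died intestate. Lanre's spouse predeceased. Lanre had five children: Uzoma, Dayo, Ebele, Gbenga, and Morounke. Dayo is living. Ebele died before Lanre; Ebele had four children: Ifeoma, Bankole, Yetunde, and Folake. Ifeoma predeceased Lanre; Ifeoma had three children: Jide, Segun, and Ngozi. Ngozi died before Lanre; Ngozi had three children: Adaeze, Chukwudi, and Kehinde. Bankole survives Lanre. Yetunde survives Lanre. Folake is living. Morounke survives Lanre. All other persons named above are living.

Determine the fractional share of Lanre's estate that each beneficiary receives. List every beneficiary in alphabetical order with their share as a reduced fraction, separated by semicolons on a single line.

There is no surviving spouse, so the entire estate passes to Lanre's descendants per stirpes.
The estate is divided into 5 equal shares of 1/5 among Uzoma, Dayo, Ebele, Gbenga, Morounke.
Uzoma is living and takes 1/5.
Dayo is living and takes 1/5.
Ebele predeceased; the 1/5 allotted to Ebele's branch passes to Ebele's issue by representation.
The 1/5 is divided into 4 equal shares of 1/20 among Ifeoma, Bankole, Yetunde, Folake.
Ifeoma predeceased; the 1/20 allotted to Ifeoma's branch passes to Ifeoma's issue by representation.
The 1/20 is divided into 3 equal shares of 1/60 among Jide, Segun, Ngozi.
Jide is living and takes 1/60.
Segun is living and takes 1/60.
Ngozi predeceased; the 1/60 allotted to Ngozi's branch passes to Ngozi's issue by representation.
The 1/60 is divided into 3 equal shares of 1/180 among Adaeze, Chukwudi, Kehinde.
Adaeze is living and takes 1/180.
Chukwudi is living and takes 1/180.
Kehinde is living and takes 1/180.
Bankole is living and takes 1/20.
Yetunde is living and takes 1/20.
Folake is living and takes 1/20.
Gbenga is living and takes 1/5.
Morounke is living and takes 1/5.

Adaeze 1/180; Bankole 1/20; Chukwudi 1/180; Dayo 1/5; Folake 1/20; Gbenga 1/5; Jide 1/60; Kehinde 1/180; Morounke 1/5; Segun 1/60; Uzoma 1/5; Yetunde 1/20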